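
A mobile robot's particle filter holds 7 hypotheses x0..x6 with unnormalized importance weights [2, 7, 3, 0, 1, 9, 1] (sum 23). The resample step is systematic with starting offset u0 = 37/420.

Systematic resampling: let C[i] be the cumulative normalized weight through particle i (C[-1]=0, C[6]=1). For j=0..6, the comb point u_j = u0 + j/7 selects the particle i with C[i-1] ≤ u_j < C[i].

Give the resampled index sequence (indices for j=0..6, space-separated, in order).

1 1 1 2 5 5 5

C = [2/23, 9/23, 12/23, 12/23, 13/23, 22/23, 1]
j=0: u_0=37/420 ∈ [2/23, 9/23) → index 1
j=1: u_1=97/420 ∈ [2/23, 9/23) → index 1
j=2: u_2=157/420 ∈ [2/23, 9/23) → index 1
j=3: u_3=31/60 ∈ [9/23, 12/23) → index 2
j=4: u_4=277/420 ∈ [13/23, 22/23) → index 5
j=5: u_5=337/420 ∈ [13/23, 22/23) → index 5
j=6: u_6=397/420 ∈ [13/23, 22/23) → index 5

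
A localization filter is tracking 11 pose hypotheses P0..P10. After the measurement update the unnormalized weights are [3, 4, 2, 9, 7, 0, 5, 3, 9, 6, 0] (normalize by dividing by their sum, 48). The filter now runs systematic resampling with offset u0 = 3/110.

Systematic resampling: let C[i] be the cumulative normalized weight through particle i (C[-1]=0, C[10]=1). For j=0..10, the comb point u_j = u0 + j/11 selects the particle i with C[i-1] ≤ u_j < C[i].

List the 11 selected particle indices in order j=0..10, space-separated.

C = [1/16, 7/48, 3/16, 3/8, 25/48, 25/48, 5/8, 11/16, 7/8, 1, 1]
j=0: u_0=3/110 ∈ [0, 1/16) → index 0
j=1: u_1=13/110 ∈ [1/16, 7/48) → index 1
j=2: u_2=23/110 ∈ [3/16, 3/8) → index 3
j=3: u_3=3/10 ∈ [3/16, 3/8) → index 3
j=4: u_4=43/110 ∈ [3/8, 25/48) → index 4
j=5: u_5=53/110 ∈ [3/8, 25/48) → index 4
j=6: u_6=63/110 ∈ [25/48, 5/8) → index 6
j=7: u_7=73/110 ∈ [5/8, 11/16) → index 7
j=8: u_8=83/110 ∈ [11/16, 7/8) → index 8
j=9: u_9=93/110 ∈ [11/16, 7/8) → index 8
j=10: u_10=103/110 ∈ [7/8, 1) → index 9

0 1 3 3 4 4 6 7 8 8 9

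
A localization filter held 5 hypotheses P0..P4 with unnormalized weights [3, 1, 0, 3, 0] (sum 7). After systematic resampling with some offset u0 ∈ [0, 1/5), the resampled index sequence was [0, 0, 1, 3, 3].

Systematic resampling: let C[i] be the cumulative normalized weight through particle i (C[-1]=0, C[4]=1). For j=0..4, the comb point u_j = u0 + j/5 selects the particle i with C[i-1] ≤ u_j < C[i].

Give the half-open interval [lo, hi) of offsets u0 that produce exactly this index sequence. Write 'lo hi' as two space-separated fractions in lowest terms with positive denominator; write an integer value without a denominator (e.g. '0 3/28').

C = [3/7, 4/7, 4/7, 1, 1]
j=0 picked index 0: u0 ∈ [0, 3/7)
j=1 picked index 0: u0 ∈ [-1/5, 8/35)
j=2 picked index 1: u0 ∈ [1/35, 6/35)
j=3 picked index 3: u0 ∈ [-1/35, 2/5)
j=4 picked index 3: u0 ∈ [-8/35, 1/5)
intersection: [1/35, 6/35)

1/35 6/35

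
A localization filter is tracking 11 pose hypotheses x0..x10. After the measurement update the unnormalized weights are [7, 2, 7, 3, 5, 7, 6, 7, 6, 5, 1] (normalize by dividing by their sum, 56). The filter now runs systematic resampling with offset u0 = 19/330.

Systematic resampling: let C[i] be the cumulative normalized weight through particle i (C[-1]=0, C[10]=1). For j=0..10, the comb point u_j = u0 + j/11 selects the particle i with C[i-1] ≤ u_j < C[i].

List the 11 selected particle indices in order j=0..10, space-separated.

C = [1/8, 9/56, 2/7, 19/56, 3/7, 31/56, 37/56, 11/14, 25/28, 55/56, 1]
j=0: u_0=19/330 ∈ [0, 1/8) → index 0
j=1: u_1=49/330 ∈ [1/8, 9/56) → index 1
j=2: u_2=79/330 ∈ [9/56, 2/7) → index 2
j=3: u_3=109/330 ∈ [2/7, 19/56) → index 3
j=4: u_4=139/330 ∈ [19/56, 3/7) → index 4
j=5: u_5=169/330 ∈ [3/7, 31/56) → index 5
j=6: u_6=199/330 ∈ [31/56, 37/56) → index 6
j=7: u_7=229/330 ∈ [37/56, 11/14) → index 7
j=8: u_8=259/330 ∈ [37/56, 11/14) → index 7
j=9: u_9=289/330 ∈ [11/14, 25/28) → index 8
j=10: u_10=29/30 ∈ [25/28, 55/56) → index 9

0 1 2 3 4 5 6 7 7 8 9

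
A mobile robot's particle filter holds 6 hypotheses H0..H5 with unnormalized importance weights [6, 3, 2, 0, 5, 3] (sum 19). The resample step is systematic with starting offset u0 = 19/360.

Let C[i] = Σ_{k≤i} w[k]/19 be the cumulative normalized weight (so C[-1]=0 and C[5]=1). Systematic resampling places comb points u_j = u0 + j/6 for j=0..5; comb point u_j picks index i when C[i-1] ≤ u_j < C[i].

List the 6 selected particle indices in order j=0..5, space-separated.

C = [6/19, 9/19, 11/19, 11/19, 16/19, 1]
j=0: u_0=19/360 ∈ [0, 6/19) → index 0
j=1: u_1=79/360 ∈ [0, 6/19) → index 0
j=2: u_2=139/360 ∈ [6/19, 9/19) → index 1
j=3: u_3=199/360 ∈ [9/19, 11/19) → index 2
j=4: u_4=259/360 ∈ [11/19, 16/19) → index 4
j=5: u_5=319/360 ∈ [16/19, 1) → index 5

0 0 1 2 4 5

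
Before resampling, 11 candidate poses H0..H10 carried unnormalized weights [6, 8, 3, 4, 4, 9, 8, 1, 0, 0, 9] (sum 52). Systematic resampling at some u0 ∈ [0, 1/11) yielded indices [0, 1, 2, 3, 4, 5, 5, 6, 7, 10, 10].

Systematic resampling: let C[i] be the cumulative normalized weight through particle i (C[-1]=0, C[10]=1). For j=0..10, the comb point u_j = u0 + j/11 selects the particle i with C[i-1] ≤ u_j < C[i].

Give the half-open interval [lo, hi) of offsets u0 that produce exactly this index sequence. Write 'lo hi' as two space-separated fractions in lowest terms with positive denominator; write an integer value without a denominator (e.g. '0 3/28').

C = [3/26, 7/26, 17/52, 21/52, 25/52, 17/26, 21/26, 43/52, 43/52, 43/52, 1]
j=0 picked index 0: u0 ∈ [0, 3/26)
j=1 picked index 1: u0 ∈ [7/286, 51/286)
j=2 picked index 2: u0 ∈ [25/286, 83/572)
j=3 picked index 3: u0 ∈ [31/572, 75/572)
j=4 picked index 4: u0 ∈ [23/572, 67/572)
j=5 picked index 5: u0 ∈ [15/572, 57/286)
j=6 picked index 5: u0 ∈ [-37/572, 31/286)
j=7 picked index 6: u0 ∈ [5/286, 49/286)
j=8 picked index 7: u0 ∈ [23/286, 57/572)
j=9 picked index 10: u0 ∈ [5/572, 2/11)
j=10 picked index 10: u0 ∈ [-47/572, 1/11)
intersection: [25/286, 1/11)

25/286 1/11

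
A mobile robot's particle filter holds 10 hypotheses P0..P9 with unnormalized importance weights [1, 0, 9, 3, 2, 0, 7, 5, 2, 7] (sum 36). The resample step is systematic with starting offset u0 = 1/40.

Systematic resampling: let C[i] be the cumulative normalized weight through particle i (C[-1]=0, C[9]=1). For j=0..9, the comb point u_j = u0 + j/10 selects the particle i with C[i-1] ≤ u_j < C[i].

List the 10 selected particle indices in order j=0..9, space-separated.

0 2 2 3 6 6 7 7 9 9

C = [1/36, 1/36, 5/18, 13/36, 5/12, 5/12, 11/18, 3/4, 29/36, 1]
j=0: u_0=1/40 ∈ [0, 1/36) → index 0
j=1: u_1=1/8 ∈ [1/36, 5/18) → index 2
j=2: u_2=9/40 ∈ [1/36, 5/18) → index 2
j=3: u_3=13/40 ∈ [5/18, 13/36) → index 3
j=4: u_4=17/40 ∈ [5/12, 11/18) → index 6
j=5: u_5=21/40 ∈ [5/12, 11/18) → index 6
j=6: u_6=5/8 ∈ [11/18, 3/4) → index 7
j=7: u_7=29/40 ∈ [11/18, 3/4) → index 7
j=8: u_8=33/40 ∈ [29/36, 1) → index 9
j=9: u_9=37/40 ∈ [29/36, 1) → index 9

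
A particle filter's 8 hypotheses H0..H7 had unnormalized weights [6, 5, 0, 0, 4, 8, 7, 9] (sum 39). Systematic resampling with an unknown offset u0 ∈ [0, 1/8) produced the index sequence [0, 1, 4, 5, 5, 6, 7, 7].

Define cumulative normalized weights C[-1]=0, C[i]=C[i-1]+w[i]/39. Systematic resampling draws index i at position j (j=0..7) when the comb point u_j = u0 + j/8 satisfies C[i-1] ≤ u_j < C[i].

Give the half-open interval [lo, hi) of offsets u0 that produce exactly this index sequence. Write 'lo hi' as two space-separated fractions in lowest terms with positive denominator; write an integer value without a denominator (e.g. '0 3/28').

C = [2/13, 11/39, 11/39, 11/39, 5/13, 23/39, 10/13, 1]
j=0 picked index 0: u0 ∈ [0, 2/13)
j=1 picked index 1: u0 ∈ [3/104, 49/312)
j=2 picked index 4: u0 ∈ [5/156, 7/52)
j=3 picked index 5: u0 ∈ [1/104, 67/312)
j=4 picked index 5: u0 ∈ [-3/26, 7/78)
j=5 picked index 6: u0 ∈ [-11/312, 15/104)
j=6 picked index 7: u0 ∈ [1/52, 1/4)
j=7 picked index 7: u0 ∈ [-11/104, 1/8)
intersection: [5/156, 7/78)

5/156 7/78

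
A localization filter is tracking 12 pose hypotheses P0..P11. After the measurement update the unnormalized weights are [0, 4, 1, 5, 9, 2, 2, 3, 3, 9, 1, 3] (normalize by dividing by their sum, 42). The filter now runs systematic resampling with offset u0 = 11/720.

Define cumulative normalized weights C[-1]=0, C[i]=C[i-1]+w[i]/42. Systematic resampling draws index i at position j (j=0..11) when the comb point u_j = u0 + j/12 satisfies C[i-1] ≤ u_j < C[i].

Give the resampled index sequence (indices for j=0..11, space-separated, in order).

1 2 3 4 4 4 6 7 8 9 9 11

C = [0, 2/21, 5/42, 5/21, 19/42, 1/2, 23/42, 13/21, 29/42, 19/21, 13/14, 1]
j=0: u_0=11/720 ∈ [0, 2/21) → index 1
j=1: u_1=71/720 ∈ [2/21, 5/42) → index 2
j=2: u_2=131/720 ∈ [5/42, 5/21) → index 3
j=3: u_3=191/720 ∈ [5/21, 19/42) → index 4
j=4: u_4=251/720 ∈ [5/21, 19/42) → index 4
j=5: u_5=311/720 ∈ [5/21, 19/42) → index 4
j=6: u_6=371/720 ∈ [1/2, 23/42) → index 6
j=7: u_7=431/720 ∈ [23/42, 13/21) → index 7
j=8: u_8=491/720 ∈ [13/21, 29/42) → index 8
j=9: u_9=551/720 ∈ [29/42, 19/21) → index 9
j=10: u_10=611/720 ∈ [29/42, 19/21) → index 9
j=11: u_11=671/720 ∈ [13/14, 1) → index 11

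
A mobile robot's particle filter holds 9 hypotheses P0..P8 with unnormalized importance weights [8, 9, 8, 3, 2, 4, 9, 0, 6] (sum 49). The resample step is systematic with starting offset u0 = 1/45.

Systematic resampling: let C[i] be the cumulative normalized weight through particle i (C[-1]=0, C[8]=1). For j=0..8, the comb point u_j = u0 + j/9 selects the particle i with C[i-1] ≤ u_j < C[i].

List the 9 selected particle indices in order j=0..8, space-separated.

0 0 1 2 2 4 5 6 8

C = [8/49, 17/49, 25/49, 4/7, 30/49, 34/49, 43/49, 43/49, 1]
j=0: u_0=1/45 ∈ [0, 8/49) → index 0
j=1: u_1=2/15 ∈ [0, 8/49) → index 0
j=2: u_2=11/45 ∈ [8/49, 17/49) → index 1
j=3: u_3=16/45 ∈ [17/49, 25/49) → index 2
j=4: u_4=7/15 ∈ [17/49, 25/49) → index 2
j=5: u_5=26/45 ∈ [4/7, 30/49) → index 4
j=6: u_6=31/45 ∈ [30/49, 34/49) → index 5
j=7: u_7=4/5 ∈ [34/49, 43/49) → index 6
j=8: u_8=41/45 ∈ [43/49, 1) → index 8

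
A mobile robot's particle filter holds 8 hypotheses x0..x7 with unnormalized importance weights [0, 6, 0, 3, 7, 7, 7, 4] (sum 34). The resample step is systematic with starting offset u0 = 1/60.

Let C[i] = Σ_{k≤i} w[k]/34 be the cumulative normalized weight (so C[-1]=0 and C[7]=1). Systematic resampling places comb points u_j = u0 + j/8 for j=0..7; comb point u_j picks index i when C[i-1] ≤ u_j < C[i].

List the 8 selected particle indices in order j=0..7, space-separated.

1 1 4 4 5 5 6 7

C = [0, 3/17, 3/17, 9/34, 8/17, 23/34, 15/17, 1]
j=0: u_0=1/60 ∈ [0, 3/17) → index 1
j=1: u_1=17/120 ∈ [0, 3/17) → index 1
j=2: u_2=4/15 ∈ [9/34, 8/17) → index 4
j=3: u_3=47/120 ∈ [9/34, 8/17) → index 4
j=4: u_4=31/60 ∈ [8/17, 23/34) → index 5
j=5: u_5=77/120 ∈ [8/17, 23/34) → index 5
j=6: u_6=23/30 ∈ [23/34, 15/17) → index 6
j=7: u_7=107/120 ∈ [15/17, 1) → index 7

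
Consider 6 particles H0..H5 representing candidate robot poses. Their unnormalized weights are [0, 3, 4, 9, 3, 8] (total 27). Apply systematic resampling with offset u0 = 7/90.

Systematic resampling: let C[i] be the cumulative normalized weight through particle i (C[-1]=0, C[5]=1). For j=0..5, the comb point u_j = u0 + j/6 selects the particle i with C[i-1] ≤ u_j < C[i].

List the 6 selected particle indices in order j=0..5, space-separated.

C = [0, 1/9, 7/27, 16/27, 19/27, 1]
j=0: u_0=7/90 ∈ [0, 1/9) → index 1
j=1: u_1=11/45 ∈ [1/9, 7/27) → index 2
j=2: u_2=37/90 ∈ [7/27, 16/27) → index 3
j=3: u_3=26/45 ∈ [7/27, 16/27) → index 3
j=4: u_4=67/90 ∈ [19/27, 1) → index 5
j=5: u_5=41/45 ∈ [19/27, 1) → index 5

1 2 3 3 5 5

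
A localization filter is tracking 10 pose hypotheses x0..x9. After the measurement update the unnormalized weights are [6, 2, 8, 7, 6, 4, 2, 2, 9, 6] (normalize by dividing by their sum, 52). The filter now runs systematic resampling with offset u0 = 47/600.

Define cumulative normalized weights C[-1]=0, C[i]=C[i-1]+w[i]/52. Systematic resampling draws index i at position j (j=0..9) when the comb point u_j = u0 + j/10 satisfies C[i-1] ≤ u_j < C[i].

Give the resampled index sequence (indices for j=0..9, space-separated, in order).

0 2 2 3 4 5 7 8 8 9

C = [3/26, 2/13, 4/13, 23/52, 29/52, 33/52, 35/52, 37/52, 23/26, 1]
j=0: u_0=47/600 ∈ [0, 3/26) → index 0
j=1: u_1=107/600 ∈ [2/13, 4/13) → index 2
j=2: u_2=167/600 ∈ [2/13, 4/13) → index 2
j=3: u_3=227/600 ∈ [4/13, 23/52) → index 3
j=4: u_4=287/600 ∈ [23/52, 29/52) → index 4
j=5: u_5=347/600 ∈ [29/52, 33/52) → index 5
j=6: u_6=407/600 ∈ [35/52, 37/52) → index 7
j=7: u_7=467/600 ∈ [37/52, 23/26) → index 8
j=8: u_8=527/600 ∈ [37/52, 23/26) → index 8
j=9: u_9=587/600 ∈ [23/26, 1) → index 9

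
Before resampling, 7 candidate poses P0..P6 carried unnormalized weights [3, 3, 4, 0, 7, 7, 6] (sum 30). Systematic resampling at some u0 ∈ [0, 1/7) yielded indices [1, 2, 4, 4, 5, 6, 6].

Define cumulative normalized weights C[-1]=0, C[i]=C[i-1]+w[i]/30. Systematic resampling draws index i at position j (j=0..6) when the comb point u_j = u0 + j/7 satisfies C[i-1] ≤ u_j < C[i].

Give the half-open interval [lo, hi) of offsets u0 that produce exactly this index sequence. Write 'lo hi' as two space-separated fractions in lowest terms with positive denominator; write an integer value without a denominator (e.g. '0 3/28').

C = [1/10, 1/5, 1/3, 1/3, 17/30, 4/5, 1]
j=0 picked index 1: u0 ∈ [1/10, 1/5)
j=1 picked index 2: u0 ∈ [2/35, 4/21)
j=2 picked index 4: u0 ∈ [1/21, 59/210)
j=3 picked index 4: u0 ∈ [-2/21, 29/210)
j=4 picked index 5: u0 ∈ [-1/210, 8/35)
j=5 picked index 6: u0 ∈ [3/35, 2/7)
j=6 picked index 6: u0 ∈ [-2/35, 1/7)
intersection: [1/10, 29/210)

1/10 29/210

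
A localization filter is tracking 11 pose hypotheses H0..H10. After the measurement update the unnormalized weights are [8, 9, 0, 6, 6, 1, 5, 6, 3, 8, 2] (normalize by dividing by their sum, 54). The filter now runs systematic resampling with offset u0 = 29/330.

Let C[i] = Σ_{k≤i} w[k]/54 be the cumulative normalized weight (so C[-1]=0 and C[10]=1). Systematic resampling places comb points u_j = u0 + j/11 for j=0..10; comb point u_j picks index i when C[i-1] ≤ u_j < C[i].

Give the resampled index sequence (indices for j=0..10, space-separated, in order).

C = [4/27, 17/54, 17/54, 23/54, 29/54, 5/9, 35/54, 41/54, 22/27, 26/27, 1]
j=0: u_0=29/330 ∈ [0, 4/27) → index 0
j=1: u_1=59/330 ∈ [4/27, 17/54) → index 1
j=2: u_2=89/330 ∈ [4/27, 17/54) → index 1
j=3: u_3=119/330 ∈ [17/54, 23/54) → index 3
j=4: u_4=149/330 ∈ [23/54, 29/54) → index 4
j=5: u_5=179/330 ∈ [29/54, 5/9) → index 5
j=6: u_6=19/30 ∈ [5/9, 35/54) → index 6
j=7: u_7=239/330 ∈ [35/54, 41/54) → index 7
j=8: u_8=269/330 ∈ [22/27, 26/27) → index 9
j=9: u_9=299/330 ∈ [22/27, 26/27) → index 9
j=10: u_10=329/330 ∈ [26/27, 1) → index 10

0 1 1 3 4 5 6 7 9 9 10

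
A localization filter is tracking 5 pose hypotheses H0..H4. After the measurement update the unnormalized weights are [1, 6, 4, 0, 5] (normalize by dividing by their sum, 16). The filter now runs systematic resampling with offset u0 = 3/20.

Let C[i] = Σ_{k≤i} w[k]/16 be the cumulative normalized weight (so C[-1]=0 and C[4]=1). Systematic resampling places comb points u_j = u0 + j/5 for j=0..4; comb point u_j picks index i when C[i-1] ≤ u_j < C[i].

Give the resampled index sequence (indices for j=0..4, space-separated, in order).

C = [1/16, 7/16, 11/16, 11/16, 1]
j=0: u_0=3/20 ∈ [1/16, 7/16) → index 1
j=1: u_1=7/20 ∈ [1/16, 7/16) → index 1
j=2: u_2=11/20 ∈ [7/16, 11/16) → index 2
j=3: u_3=3/4 ∈ [11/16, 1) → index 4
j=4: u_4=19/20 ∈ [11/16, 1) → index 4

1 1 2 4 4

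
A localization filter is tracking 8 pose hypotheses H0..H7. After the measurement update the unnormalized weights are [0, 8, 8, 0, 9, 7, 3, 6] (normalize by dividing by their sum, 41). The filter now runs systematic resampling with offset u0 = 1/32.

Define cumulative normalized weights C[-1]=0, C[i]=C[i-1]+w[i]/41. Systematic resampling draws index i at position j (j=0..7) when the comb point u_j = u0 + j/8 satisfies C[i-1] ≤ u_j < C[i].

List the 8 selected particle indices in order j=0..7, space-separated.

1 1 2 4 4 5 6 7

C = [0, 8/41, 16/41, 16/41, 25/41, 32/41, 35/41, 1]
j=0: u_0=1/32 ∈ [0, 8/41) → index 1
j=1: u_1=5/32 ∈ [0, 8/41) → index 1
j=2: u_2=9/32 ∈ [8/41, 16/41) → index 2
j=3: u_3=13/32 ∈ [16/41, 25/41) → index 4
j=4: u_4=17/32 ∈ [16/41, 25/41) → index 4
j=5: u_5=21/32 ∈ [25/41, 32/41) → index 5
j=6: u_6=25/32 ∈ [32/41, 35/41) → index 6
j=7: u_7=29/32 ∈ [35/41, 1) → index 7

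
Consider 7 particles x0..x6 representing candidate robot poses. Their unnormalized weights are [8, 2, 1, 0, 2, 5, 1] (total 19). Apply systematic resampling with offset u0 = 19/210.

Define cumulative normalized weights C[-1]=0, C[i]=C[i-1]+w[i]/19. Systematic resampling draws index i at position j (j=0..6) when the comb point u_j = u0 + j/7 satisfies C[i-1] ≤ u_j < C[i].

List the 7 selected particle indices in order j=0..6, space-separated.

C = [8/19, 10/19, 11/19, 11/19, 13/19, 18/19, 1]
j=0: u_0=19/210 ∈ [0, 8/19) → index 0
j=1: u_1=7/30 ∈ [0, 8/19) → index 0
j=2: u_2=79/210 ∈ [0, 8/19) → index 0
j=3: u_3=109/210 ∈ [8/19, 10/19) → index 1
j=4: u_4=139/210 ∈ [11/19, 13/19) → index 4
j=5: u_5=169/210 ∈ [13/19, 18/19) → index 5
j=6: u_6=199/210 ∈ [18/19, 1) → index 6

0 0 0 1 4 5 6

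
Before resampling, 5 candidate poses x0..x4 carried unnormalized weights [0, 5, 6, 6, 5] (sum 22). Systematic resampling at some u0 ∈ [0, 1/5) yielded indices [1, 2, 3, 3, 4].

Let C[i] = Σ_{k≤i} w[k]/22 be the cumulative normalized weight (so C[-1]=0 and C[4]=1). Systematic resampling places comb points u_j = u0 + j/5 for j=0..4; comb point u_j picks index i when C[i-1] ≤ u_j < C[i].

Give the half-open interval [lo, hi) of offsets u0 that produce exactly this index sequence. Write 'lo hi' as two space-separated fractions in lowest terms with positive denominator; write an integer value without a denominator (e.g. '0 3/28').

1/10 19/110

C = [0, 5/22, 1/2, 17/22, 1]
j=0 picked index 1: u0 ∈ [0, 5/22)
j=1 picked index 2: u0 ∈ [3/110, 3/10)
j=2 picked index 3: u0 ∈ [1/10, 41/110)
j=3 picked index 3: u0 ∈ [-1/10, 19/110)
j=4 picked index 4: u0 ∈ [-3/110, 1/5)
intersection: [1/10, 19/110)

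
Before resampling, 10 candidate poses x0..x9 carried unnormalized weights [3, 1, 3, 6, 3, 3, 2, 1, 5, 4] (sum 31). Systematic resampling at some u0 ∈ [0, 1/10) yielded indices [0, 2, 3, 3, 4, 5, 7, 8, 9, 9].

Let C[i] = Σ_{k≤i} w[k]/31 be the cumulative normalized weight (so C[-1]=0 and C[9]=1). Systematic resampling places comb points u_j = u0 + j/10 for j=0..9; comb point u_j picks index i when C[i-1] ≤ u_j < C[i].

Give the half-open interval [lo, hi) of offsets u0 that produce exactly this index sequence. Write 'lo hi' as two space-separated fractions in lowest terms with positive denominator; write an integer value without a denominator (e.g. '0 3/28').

12/155 3/31

C = [3/31, 4/31, 7/31, 13/31, 16/31, 19/31, 21/31, 22/31, 27/31, 1]
j=0 picked index 0: u0 ∈ [0, 3/31)
j=1 picked index 2: u0 ∈ [9/310, 39/310)
j=2 picked index 3: u0 ∈ [4/155, 34/155)
j=3 picked index 3: u0 ∈ [-23/310, 37/310)
j=4 picked index 4: u0 ∈ [3/155, 18/155)
j=5 picked index 5: u0 ∈ [1/62, 7/62)
j=6 picked index 7: u0 ∈ [12/155, 17/155)
j=7 picked index 8: u0 ∈ [3/310, 53/310)
j=8 picked index 9: u0 ∈ [11/155, 1/5)
j=9 picked index 9: u0 ∈ [-9/310, 1/10)
intersection: [12/155, 3/31)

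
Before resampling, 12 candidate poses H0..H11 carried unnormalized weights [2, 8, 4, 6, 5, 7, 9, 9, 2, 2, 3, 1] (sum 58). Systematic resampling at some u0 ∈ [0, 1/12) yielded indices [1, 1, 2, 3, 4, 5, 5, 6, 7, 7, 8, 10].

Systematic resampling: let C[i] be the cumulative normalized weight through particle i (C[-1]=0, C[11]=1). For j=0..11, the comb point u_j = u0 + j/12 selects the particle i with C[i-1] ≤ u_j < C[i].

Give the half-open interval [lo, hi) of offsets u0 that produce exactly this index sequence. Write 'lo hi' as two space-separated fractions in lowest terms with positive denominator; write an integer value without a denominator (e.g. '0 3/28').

C = [1/29, 5/29, 7/29, 10/29, 25/58, 16/29, 41/58, 25/29, 26/29, 27/29, 57/58, 1]
j=0 picked index 1: u0 ∈ [1/29, 5/29)
j=1 picked index 1: u0 ∈ [-17/348, 31/348)
j=2 picked index 2: u0 ∈ [1/174, 13/174)
j=3 picked index 3: u0 ∈ [-1/116, 11/116)
j=4 picked index 4: u0 ∈ [1/87, 17/174)
j=5 picked index 5: u0 ∈ [5/348, 47/348)
j=6 picked index 5: u0 ∈ [-2/29, 3/58)
j=7 picked index 6: u0 ∈ [-11/348, 43/348)
j=8 picked index 7: u0 ∈ [7/174, 17/87)
j=9 picked index 7: u0 ∈ [-5/116, 13/116)
j=10 picked index 8: u0 ∈ [5/174, 11/174)
j=11 picked index 10: u0 ∈ [5/348, 23/348)
intersection: [7/174, 3/58)

7/174 3/58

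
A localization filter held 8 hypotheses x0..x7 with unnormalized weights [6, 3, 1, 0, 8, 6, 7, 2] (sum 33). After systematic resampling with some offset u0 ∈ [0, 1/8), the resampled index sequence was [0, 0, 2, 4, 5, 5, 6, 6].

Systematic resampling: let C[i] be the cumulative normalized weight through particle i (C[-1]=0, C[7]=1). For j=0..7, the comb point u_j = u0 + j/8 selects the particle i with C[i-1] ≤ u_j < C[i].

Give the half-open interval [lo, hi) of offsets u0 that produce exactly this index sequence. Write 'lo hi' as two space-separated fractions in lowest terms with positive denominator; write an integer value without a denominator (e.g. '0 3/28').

1/22 7/132

C = [2/11, 3/11, 10/33, 10/33, 6/11, 8/11, 31/33, 1]
j=0 picked index 0: u0 ∈ [0, 2/11)
j=1 picked index 0: u0 ∈ [-1/8, 5/88)
j=2 picked index 2: u0 ∈ [1/44, 7/132)
j=3 picked index 4: u0 ∈ [-19/264, 15/88)
j=4 picked index 5: u0 ∈ [1/22, 5/22)
j=5 picked index 5: u0 ∈ [-7/88, 9/88)
j=6 picked index 6: u0 ∈ [-1/44, 25/132)
j=7 picked index 6: u0 ∈ [-13/88, 17/264)
intersection: [1/22, 7/132)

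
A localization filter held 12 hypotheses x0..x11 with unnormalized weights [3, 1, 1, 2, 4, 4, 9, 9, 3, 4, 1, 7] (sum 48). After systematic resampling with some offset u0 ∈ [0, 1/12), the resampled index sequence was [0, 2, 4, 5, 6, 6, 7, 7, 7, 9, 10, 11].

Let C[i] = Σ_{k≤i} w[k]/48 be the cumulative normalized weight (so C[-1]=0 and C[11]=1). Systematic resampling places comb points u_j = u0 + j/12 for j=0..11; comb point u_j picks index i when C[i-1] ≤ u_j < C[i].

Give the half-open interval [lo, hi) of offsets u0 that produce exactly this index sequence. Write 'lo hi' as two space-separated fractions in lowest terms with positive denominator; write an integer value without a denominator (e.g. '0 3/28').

C = [1/16, 1/12, 5/48, 7/48, 11/48, 5/16, 1/2, 11/16, 3/4, 5/6, 41/48, 1]
j=0 picked index 0: u0 ∈ [0, 1/16)
j=1 picked index 2: u0 ∈ [0, 1/48)
j=2 picked index 4: u0 ∈ [-1/48, 1/16)
j=3 picked index 5: u0 ∈ [-1/48, 1/16)
j=4 picked index 6: u0 ∈ [-1/48, 1/6)
j=5 picked index 6: u0 ∈ [-5/48, 1/12)
j=6 picked index 7: u0 ∈ [0, 3/16)
j=7 picked index 7: u0 ∈ [-1/12, 5/48)
j=8 picked index 7: u0 ∈ [-1/6, 1/48)
j=9 picked index 9: u0 ∈ [0, 1/12)
j=10 picked index 10: u0 ∈ [0, 1/48)
j=11 picked index 11: u0 ∈ [-1/16, 1/12)
intersection: [0, 1/48)

0 1/48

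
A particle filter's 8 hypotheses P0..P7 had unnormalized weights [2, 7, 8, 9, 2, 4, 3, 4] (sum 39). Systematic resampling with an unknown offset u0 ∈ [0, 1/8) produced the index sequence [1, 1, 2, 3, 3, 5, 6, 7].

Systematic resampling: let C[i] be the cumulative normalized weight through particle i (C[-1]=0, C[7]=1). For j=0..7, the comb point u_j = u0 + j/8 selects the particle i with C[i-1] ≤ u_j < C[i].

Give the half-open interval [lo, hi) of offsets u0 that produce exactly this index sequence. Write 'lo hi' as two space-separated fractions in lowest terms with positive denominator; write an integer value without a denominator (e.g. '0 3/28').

29/312 11/104

C = [2/39, 3/13, 17/39, 2/3, 28/39, 32/39, 35/39, 1]
j=0 picked index 1: u0 ∈ [2/39, 3/13)
j=1 picked index 1: u0 ∈ [-23/312, 11/104)
j=2 picked index 2: u0 ∈ [-1/52, 29/156)
j=3 picked index 3: u0 ∈ [19/312, 7/24)
j=4 picked index 3: u0 ∈ [-5/78, 1/6)
j=5 picked index 5: u0 ∈ [29/312, 61/312)
j=6 picked index 6: u0 ∈ [11/156, 23/156)
j=7 picked index 7: u0 ∈ [7/312, 1/8)
intersection: [29/312, 11/104)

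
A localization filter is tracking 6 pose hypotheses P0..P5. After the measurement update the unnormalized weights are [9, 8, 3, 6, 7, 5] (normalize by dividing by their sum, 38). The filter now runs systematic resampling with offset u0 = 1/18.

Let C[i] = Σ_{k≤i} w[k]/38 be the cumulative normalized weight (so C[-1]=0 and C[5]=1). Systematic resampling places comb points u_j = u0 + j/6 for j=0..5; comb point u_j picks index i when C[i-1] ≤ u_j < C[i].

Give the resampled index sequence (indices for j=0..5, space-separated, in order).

C = [9/38, 17/38, 10/19, 13/19, 33/38, 1]
j=0: u_0=1/18 ∈ [0, 9/38) → index 0
j=1: u_1=2/9 ∈ [0, 9/38) → index 0
j=2: u_2=7/18 ∈ [9/38, 17/38) → index 1
j=3: u_3=5/9 ∈ [10/19, 13/19) → index 3
j=4: u_4=13/18 ∈ [13/19, 33/38) → index 4
j=5: u_5=8/9 ∈ [33/38, 1) → index 5

0 0 1 3 4 5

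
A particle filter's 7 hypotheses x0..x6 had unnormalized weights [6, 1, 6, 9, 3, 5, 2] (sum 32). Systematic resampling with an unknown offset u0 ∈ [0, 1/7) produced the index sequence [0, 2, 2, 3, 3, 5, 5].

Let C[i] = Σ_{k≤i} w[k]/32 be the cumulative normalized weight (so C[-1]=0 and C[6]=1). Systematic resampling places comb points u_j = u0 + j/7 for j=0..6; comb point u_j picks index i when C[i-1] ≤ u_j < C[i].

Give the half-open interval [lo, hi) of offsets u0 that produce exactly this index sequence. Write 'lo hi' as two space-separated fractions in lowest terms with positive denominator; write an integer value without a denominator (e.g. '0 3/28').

17/224 9/112

C = [3/16, 7/32, 13/32, 11/16, 25/32, 15/16, 1]
j=0 picked index 0: u0 ∈ [0, 3/16)
j=1 picked index 2: u0 ∈ [17/224, 59/224)
j=2 picked index 2: u0 ∈ [-15/224, 27/224)
j=3 picked index 3: u0 ∈ [-5/224, 29/112)
j=4 picked index 3: u0 ∈ [-37/224, 13/112)
j=5 picked index 5: u0 ∈ [15/224, 25/112)
j=6 picked index 5: u0 ∈ [-17/224, 9/112)
intersection: [17/224, 9/112)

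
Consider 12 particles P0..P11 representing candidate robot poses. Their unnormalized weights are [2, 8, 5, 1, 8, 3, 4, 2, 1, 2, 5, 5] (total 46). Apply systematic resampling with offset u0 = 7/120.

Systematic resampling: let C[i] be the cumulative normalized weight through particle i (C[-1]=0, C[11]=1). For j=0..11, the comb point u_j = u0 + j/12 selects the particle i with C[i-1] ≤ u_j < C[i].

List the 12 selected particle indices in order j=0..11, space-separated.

1 1 2 2 4 4 5 6 8 10 11 11

C = [1/23, 5/23, 15/46, 8/23, 12/23, 27/46, 31/46, 33/46, 17/23, 18/23, 41/46, 1]
j=0: u_0=7/120 ∈ [1/23, 5/23) → index 1
j=1: u_1=17/120 ∈ [1/23, 5/23) → index 1
j=2: u_2=9/40 ∈ [5/23, 15/46) → index 2
j=3: u_3=37/120 ∈ [5/23, 15/46) → index 2
j=4: u_4=47/120 ∈ [8/23, 12/23) → index 4
j=5: u_5=19/40 ∈ [8/23, 12/23) → index 4
j=6: u_6=67/120 ∈ [12/23, 27/46) → index 5
j=7: u_7=77/120 ∈ [27/46, 31/46) → index 6
j=8: u_8=29/40 ∈ [33/46, 17/23) → index 8
j=9: u_9=97/120 ∈ [18/23, 41/46) → index 10
j=10: u_10=107/120 ∈ [41/46, 1) → index 11
j=11: u_11=39/40 ∈ [41/46, 1) → index 11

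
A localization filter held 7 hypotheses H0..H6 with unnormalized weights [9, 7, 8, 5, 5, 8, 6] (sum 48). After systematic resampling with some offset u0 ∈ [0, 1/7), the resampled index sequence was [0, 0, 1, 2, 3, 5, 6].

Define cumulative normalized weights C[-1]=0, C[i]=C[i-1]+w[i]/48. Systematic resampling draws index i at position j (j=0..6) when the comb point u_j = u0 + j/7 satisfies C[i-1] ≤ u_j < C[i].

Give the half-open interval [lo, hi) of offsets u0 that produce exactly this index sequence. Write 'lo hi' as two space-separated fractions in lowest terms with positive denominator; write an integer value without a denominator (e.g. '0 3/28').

1/56 11/336

C = [3/16, 1/3, 1/2, 29/48, 17/24, 7/8, 1]
j=0 picked index 0: u0 ∈ [0, 3/16)
j=1 picked index 0: u0 ∈ [-1/7, 5/112)
j=2 picked index 1: u0 ∈ [-11/112, 1/21)
j=3 picked index 2: u0 ∈ [-2/21, 1/14)
j=4 picked index 3: u0 ∈ [-1/14, 11/336)
j=5 picked index 5: u0 ∈ [-1/168, 9/56)
j=6 picked index 6: u0 ∈ [1/56, 1/7)
intersection: [1/56, 11/336)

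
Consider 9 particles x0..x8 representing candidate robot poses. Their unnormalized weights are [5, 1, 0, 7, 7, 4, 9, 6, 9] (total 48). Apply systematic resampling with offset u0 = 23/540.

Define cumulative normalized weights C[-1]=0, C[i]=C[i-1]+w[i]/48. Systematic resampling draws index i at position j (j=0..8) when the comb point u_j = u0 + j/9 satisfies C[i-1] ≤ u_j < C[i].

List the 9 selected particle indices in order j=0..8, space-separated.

C = [5/48, 1/8, 1/8, 13/48, 5/12, 1/2, 11/16, 13/16, 1]
j=0: u_0=23/540 ∈ [0, 5/48) → index 0
j=1: u_1=83/540 ∈ [1/8, 13/48) → index 3
j=2: u_2=143/540 ∈ [1/8, 13/48) → index 3
j=3: u_3=203/540 ∈ [13/48, 5/12) → index 4
j=4: u_4=263/540 ∈ [5/12, 1/2) → index 5
j=5: u_5=323/540 ∈ [1/2, 11/16) → index 6
j=6: u_6=383/540 ∈ [11/16, 13/16) → index 7
j=7: u_7=443/540 ∈ [13/16, 1) → index 8
j=8: u_8=503/540 ∈ [13/16, 1) → index 8

0 3 3 4 5 6 7 8 8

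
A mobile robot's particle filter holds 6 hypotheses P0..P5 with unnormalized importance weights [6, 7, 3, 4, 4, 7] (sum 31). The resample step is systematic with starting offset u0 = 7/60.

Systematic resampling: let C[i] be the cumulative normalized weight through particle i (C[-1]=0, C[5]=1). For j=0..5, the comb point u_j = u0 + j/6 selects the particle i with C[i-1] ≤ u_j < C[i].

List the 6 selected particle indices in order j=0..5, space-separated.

C = [6/31, 13/31, 16/31, 20/31, 24/31, 1]
j=0: u_0=7/60 ∈ [0, 6/31) → index 0
j=1: u_1=17/60 ∈ [6/31, 13/31) → index 1
j=2: u_2=9/20 ∈ [13/31, 16/31) → index 2
j=3: u_3=37/60 ∈ [16/31, 20/31) → index 3
j=4: u_4=47/60 ∈ [24/31, 1) → index 5
j=5: u_5=19/20 ∈ [24/31, 1) → index 5

0 1 2 3 5 5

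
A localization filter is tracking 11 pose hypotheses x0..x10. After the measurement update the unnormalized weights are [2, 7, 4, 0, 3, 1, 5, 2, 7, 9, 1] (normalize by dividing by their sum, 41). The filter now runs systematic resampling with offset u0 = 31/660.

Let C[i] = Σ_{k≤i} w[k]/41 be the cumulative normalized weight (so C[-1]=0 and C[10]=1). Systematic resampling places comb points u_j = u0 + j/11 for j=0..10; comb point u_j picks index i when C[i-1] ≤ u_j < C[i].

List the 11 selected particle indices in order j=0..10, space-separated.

C = [2/41, 9/41, 13/41, 13/41, 16/41, 17/41, 22/41, 24/41, 31/41, 40/41, 1]
j=0: u_0=31/660 ∈ [0, 2/41) → index 0
j=1: u_1=91/660 ∈ [2/41, 9/41) → index 1
j=2: u_2=151/660 ∈ [9/41, 13/41) → index 2
j=3: u_3=211/660 ∈ [13/41, 16/41) → index 4
j=4: u_4=271/660 ∈ [16/41, 17/41) → index 5
j=5: u_5=331/660 ∈ [17/41, 22/41) → index 6
j=6: u_6=391/660 ∈ [24/41, 31/41) → index 8
j=7: u_7=41/60 ∈ [24/41, 31/41) → index 8
j=8: u_8=511/660 ∈ [31/41, 40/41) → index 9
j=9: u_9=571/660 ∈ [31/41, 40/41) → index 9
j=10: u_10=631/660 ∈ [31/41, 40/41) → index 9

0 1 2 4 5 6 8 8 9 9 9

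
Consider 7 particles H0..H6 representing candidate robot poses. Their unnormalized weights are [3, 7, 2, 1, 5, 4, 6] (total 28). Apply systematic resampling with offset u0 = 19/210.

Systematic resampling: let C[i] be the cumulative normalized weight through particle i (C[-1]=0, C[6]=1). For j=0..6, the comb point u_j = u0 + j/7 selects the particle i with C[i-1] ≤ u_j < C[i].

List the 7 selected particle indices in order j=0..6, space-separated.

C = [3/28, 5/14, 3/7, 13/28, 9/14, 11/14, 1]
j=0: u_0=19/210 ∈ [0, 3/28) → index 0
j=1: u_1=7/30 ∈ [3/28, 5/14) → index 1
j=2: u_2=79/210 ∈ [5/14, 3/7) → index 2
j=3: u_3=109/210 ∈ [13/28, 9/14) → index 4
j=4: u_4=139/210 ∈ [9/14, 11/14) → index 5
j=5: u_5=169/210 ∈ [11/14, 1) → index 6
j=6: u_6=199/210 ∈ [11/14, 1) → index 6

0 1 2 4 5 6 6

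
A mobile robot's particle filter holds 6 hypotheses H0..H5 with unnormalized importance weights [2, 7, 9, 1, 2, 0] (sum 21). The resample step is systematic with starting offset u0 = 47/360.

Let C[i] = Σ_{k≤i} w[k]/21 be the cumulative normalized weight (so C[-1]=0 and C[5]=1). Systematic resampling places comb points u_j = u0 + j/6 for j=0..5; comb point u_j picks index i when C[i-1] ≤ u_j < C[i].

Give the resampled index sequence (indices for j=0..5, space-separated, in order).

1 1 2 2 2 4

C = [2/21, 3/7, 6/7, 19/21, 1, 1]
j=0: u_0=47/360 ∈ [2/21, 3/7) → index 1
j=1: u_1=107/360 ∈ [2/21, 3/7) → index 1
j=2: u_2=167/360 ∈ [3/7, 6/7) → index 2
j=3: u_3=227/360 ∈ [3/7, 6/7) → index 2
j=4: u_4=287/360 ∈ [3/7, 6/7) → index 2
j=5: u_5=347/360 ∈ [19/21, 1) → index 4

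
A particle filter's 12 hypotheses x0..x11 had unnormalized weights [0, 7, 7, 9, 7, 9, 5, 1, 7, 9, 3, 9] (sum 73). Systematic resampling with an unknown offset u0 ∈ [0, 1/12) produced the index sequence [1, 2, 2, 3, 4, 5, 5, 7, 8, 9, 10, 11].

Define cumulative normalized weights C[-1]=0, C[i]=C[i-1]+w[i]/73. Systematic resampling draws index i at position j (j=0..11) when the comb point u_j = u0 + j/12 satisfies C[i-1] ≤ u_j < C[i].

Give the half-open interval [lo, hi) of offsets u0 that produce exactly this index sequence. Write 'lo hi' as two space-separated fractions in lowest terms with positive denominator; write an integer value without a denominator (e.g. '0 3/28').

C = [0, 7/73, 14/73, 23/73, 30/73, 39/73, 44/73, 45/73, 52/73, 61/73, 64/73, 1]
j=0 picked index 1: u0 ∈ [0, 7/73)
j=1 picked index 2: u0 ∈ [11/876, 95/876)
j=2 picked index 2: u0 ∈ [-31/438, 11/438)
j=3 picked index 3: u0 ∈ [-17/292, 19/292)
j=4 picked index 4: u0 ∈ [-4/219, 17/219)
j=5 picked index 5: u0 ∈ [-5/876, 103/876)
j=6 picked index 5: u0 ∈ [-13/146, 5/146)
j=7 picked index 7: u0 ∈ [17/876, 29/876)
j=8 picked index 8: u0 ∈ [-11/219, 10/219)
j=9 picked index 9: u0 ∈ [-11/292, 25/292)
j=10 picked index 10: u0 ∈ [1/438, 19/438)
j=11 picked index 11: u0 ∈ [-35/876, 1/12)
intersection: [17/876, 11/438)

17/876 11/438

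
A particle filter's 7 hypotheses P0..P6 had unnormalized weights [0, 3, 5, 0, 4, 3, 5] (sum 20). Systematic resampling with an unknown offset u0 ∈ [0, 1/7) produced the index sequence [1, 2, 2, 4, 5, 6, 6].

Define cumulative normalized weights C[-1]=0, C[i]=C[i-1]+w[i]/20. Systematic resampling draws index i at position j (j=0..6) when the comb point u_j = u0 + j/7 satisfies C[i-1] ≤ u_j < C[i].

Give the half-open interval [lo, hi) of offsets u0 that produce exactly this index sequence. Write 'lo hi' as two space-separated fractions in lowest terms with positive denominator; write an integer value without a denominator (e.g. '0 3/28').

C = [0, 3/20, 2/5, 2/5, 3/5, 3/4, 1]
j=0 picked index 1: u0 ∈ [0, 3/20)
j=1 picked index 2: u0 ∈ [1/140, 9/35)
j=2 picked index 2: u0 ∈ [-19/140, 4/35)
j=3 picked index 4: u0 ∈ [-1/35, 6/35)
j=4 picked index 5: u0 ∈ [1/35, 5/28)
j=5 picked index 6: u0 ∈ [1/28, 2/7)
j=6 picked index 6: u0 ∈ [-3/28, 1/7)
intersection: [1/28, 4/35)

1/28 4/35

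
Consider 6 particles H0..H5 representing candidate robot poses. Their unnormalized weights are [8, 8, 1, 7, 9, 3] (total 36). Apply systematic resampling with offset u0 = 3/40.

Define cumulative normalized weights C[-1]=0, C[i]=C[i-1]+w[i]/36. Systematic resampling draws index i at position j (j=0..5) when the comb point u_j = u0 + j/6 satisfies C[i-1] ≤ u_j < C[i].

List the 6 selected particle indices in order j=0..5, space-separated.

0 1 1 3 4 4

C = [2/9, 4/9, 17/36, 2/3, 11/12, 1]
j=0: u_0=3/40 ∈ [0, 2/9) → index 0
j=1: u_1=29/120 ∈ [2/9, 4/9) → index 1
j=2: u_2=49/120 ∈ [2/9, 4/9) → index 1
j=3: u_3=23/40 ∈ [17/36, 2/3) → index 3
j=4: u_4=89/120 ∈ [2/3, 11/12) → index 4
j=5: u_5=109/120 ∈ [2/3, 11/12) → index 4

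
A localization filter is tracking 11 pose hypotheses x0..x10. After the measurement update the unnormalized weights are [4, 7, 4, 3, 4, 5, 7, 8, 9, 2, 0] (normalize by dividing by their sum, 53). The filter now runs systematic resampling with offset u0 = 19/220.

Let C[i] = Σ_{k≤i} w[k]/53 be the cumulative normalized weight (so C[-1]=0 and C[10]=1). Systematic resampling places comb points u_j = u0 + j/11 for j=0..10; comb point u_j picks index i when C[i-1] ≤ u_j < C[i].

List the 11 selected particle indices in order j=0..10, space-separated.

C = [4/53, 11/53, 15/53, 18/53, 22/53, 27/53, 34/53, 42/53, 51/53, 1, 1]
j=0: u_0=19/220 ∈ [4/53, 11/53) → index 1
j=1: u_1=39/220 ∈ [4/53, 11/53) → index 1
j=2: u_2=59/220 ∈ [11/53, 15/53) → index 2
j=3: u_3=79/220 ∈ [18/53, 22/53) → index 4
j=4: u_4=9/20 ∈ [22/53, 27/53) → index 5
j=5: u_5=119/220 ∈ [27/53, 34/53) → index 6
j=6: u_6=139/220 ∈ [27/53, 34/53) → index 6
j=7: u_7=159/220 ∈ [34/53, 42/53) → index 7
j=8: u_8=179/220 ∈ [42/53, 51/53) → index 8
j=9: u_9=199/220 ∈ [42/53, 51/53) → index 8
j=10: u_10=219/220 ∈ [51/53, 1) → index 9

1 1 2 4 5 6 6 7 8 8 9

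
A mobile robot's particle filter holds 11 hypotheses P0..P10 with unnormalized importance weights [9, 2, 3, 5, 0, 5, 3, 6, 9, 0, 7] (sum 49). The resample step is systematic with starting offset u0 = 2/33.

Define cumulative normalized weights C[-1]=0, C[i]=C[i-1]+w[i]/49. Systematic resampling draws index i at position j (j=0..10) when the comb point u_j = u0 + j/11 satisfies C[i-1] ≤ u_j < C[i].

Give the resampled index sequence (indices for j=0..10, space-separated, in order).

C = [9/49, 11/49, 2/7, 19/49, 19/49, 24/49, 27/49, 33/49, 6/7, 6/7, 1]
j=0: u_0=2/33 ∈ [0, 9/49) → index 0
j=1: u_1=5/33 ∈ [0, 9/49) → index 0
j=2: u_2=8/33 ∈ [11/49, 2/7) → index 2
j=3: u_3=1/3 ∈ [2/7, 19/49) → index 3
j=4: u_4=14/33 ∈ [19/49, 24/49) → index 5
j=5: u_5=17/33 ∈ [24/49, 27/49) → index 6
j=6: u_6=20/33 ∈ [27/49, 33/49) → index 7
j=7: u_7=23/33 ∈ [33/49, 6/7) → index 8
j=8: u_8=26/33 ∈ [33/49, 6/7) → index 8
j=9: u_9=29/33 ∈ [6/7, 1) → index 10
j=10: u_10=32/33 ∈ [6/7, 1) → index 10

0 0 2 3 5 6 7 8 8 10 10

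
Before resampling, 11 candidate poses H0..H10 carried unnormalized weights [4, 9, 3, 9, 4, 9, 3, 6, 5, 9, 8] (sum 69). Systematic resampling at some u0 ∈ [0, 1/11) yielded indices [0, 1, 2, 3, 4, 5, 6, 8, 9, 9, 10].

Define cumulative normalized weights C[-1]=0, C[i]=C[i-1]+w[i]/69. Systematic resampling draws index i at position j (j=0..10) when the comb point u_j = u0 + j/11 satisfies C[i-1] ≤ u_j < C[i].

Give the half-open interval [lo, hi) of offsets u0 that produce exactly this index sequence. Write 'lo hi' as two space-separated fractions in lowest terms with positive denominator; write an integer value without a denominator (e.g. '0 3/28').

C = [4/69, 13/69, 16/69, 25/69, 29/69, 38/69, 41/69, 47/69, 52/69, 61/69, 1]
j=0 picked index 0: u0 ∈ [0, 4/69)
j=1 picked index 1: u0 ∈ [-25/759, 74/759)
j=2 picked index 2: u0 ∈ [5/759, 38/759)
j=3 picked index 3: u0 ∈ [-31/759, 68/759)
j=4 picked index 4: u0 ∈ [-1/759, 43/759)
j=5 picked index 5: u0 ∈ [-26/759, 73/759)
j=6 picked index 6: u0 ∈ [4/759, 37/759)
j=7 picked index 8: u0 ∈ [34/759, 89/759)
j=8 picked index 9: u0 ∈ [20/759, 119/759)
j=9 picked index 9: u0 ∈ [-49/759, 50/759)
j=10 picked index 10: u0 ∈ [-19/759, 1/11)
intersection: [34/759, 37/759)

34/759 37/759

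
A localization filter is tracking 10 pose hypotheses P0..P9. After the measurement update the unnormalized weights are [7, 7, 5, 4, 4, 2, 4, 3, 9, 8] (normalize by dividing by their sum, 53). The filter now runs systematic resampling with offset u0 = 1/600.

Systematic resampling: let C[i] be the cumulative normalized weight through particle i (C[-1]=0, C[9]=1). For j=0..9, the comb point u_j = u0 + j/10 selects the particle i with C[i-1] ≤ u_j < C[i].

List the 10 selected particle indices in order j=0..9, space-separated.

C = [7/53, 14/53, 19/53, 23/53, 27/53, 29/53, 33/53, 36/53, 45/53, 1]
j=0: u_0=1/600 ∈ [0, 7/53) → index 0
j=1: u_1=61/600 ∈ [0, 7/53) → index 0
j=2: u_2=121/600 ∈ [7/53, 14/53) → index 1
j=3: u_3=181/600 ∈ [14/53, 19/53) → index 2
j=4: u_4=241/600 ∈ [19/53, 23/53) → index 3
j=5: u_5=301/600 ∈ [23/53, 27/53) → index 4
j=6: u_6=361/600 ∈ [29/53, 33/53) → index 6
j=7: u_7=421/600 ∈ [36/53, 45/53) → index 8
j=8: u_8=481/600 ∈ [36/53, 45/53) → index 8
j=9: u_9=541/600 ∈ [45/53, 1) → index 9

0 0 1 2 3 4 6 8 8 9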